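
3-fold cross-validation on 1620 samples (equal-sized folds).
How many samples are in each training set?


Each validation fold has 1620/3 = 540 samples. Training set = 1620 - 540 = 1080.

1080


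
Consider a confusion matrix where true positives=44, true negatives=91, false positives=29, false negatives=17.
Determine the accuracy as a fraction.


Accuracy = (TP + TN) / (TP + TN + FP + FN) = (44 + 91) / 181 = 135/181.

135/181


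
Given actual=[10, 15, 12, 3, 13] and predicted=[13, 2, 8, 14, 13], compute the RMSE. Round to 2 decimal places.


MSE = 63.0000. RMSE = sqrt(63.0000) = 7.94.

7.94


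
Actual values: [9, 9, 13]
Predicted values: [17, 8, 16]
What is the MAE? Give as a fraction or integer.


MAE = (1/3) * (|9-17|=8 + |9-8|=1 + |13-16|=3). Sum = 12. MAE = 4.

4


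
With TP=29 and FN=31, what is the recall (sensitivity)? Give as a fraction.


Recall = TP / (TP + FN) = 29 / 60 = 29/60.

29/60


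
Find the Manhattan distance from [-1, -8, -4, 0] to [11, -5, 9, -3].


d = sum of absolute differences: |-1-11|=12 + |-8--5|=3 + |-4-9|=13 + |0--3|=3 = 31.

31


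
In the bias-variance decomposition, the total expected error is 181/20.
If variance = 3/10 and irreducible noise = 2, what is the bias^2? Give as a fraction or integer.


Total error = bias^2 + variance + irreducible noise. So bias^2 = 181/20 - 3/10 - 2 = 27/4.

27/4


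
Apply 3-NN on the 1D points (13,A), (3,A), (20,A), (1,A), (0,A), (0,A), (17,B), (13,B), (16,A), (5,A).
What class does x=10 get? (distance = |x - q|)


Distances: |13-10|=3, |3-10|=7, |20-10|=10, |1-10|=9, |0-10|=10, |0-10|=10, |17-10|=7, |13-10|=3, |16-10|=6, |5-10|=5. 3 nearest: (13,A), (13,B), (5,A). Counts: {'A': 2, 'B': 1}. Majority class: A.

A


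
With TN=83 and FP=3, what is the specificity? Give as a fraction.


Specificity = TN / (TN + FP) = 83 / 86 = 83/86.

83/86


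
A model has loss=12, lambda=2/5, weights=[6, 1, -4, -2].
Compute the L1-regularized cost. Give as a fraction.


L1 norm = sum(|w|) = 13. J = 12 + 2/5 * 13 = 86/5.

86/5


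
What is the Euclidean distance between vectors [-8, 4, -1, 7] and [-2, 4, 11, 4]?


d = sqrt(sum of squared differences). (-8--2)^2=36, (4-4)^2=0, (-1-11)^2=144, (7-4)^2=9. Sum = 189.

sqrt(189)


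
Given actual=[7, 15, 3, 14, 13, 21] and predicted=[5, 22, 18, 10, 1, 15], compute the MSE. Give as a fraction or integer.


MSE = (1/6) * ((7-5)^2=4 + (15-22)^2=49 + (3-18)^2=225 + (14-10)^2=16 + (13-1)^2=144 + (21-15)^2=36). Sum = 474. MSE = 79.

79


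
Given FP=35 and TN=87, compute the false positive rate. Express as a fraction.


FPR = FP / (FP + TN) = 35 / 122 = 35/122.

35/122


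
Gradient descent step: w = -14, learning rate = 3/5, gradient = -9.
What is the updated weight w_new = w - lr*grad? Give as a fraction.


w_new = -14 - 3/5 * -9 = -14 - -27/5 = -43/5.

-43/5


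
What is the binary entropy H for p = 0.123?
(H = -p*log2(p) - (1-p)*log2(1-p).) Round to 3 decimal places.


H = -0.123*log2(0.123) - 0.877*log2(0.877) = 0.538.

0.538


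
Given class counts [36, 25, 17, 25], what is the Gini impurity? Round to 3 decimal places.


Total = 103. Proportions: 36/103, 25/103, 17/103, 25/103. sum(p_i^2) = 0.2672. Gini = 1 - 0.2672 = 0.7328, which rounds to 0.733.

0.733


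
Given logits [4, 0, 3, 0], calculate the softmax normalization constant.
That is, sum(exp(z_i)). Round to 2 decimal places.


Denom = e^4=54.5982 + e^0=1.0000 + e^3=20.0855 + e^0=1.0000. Sum = 76.6837, which rounds to 76.68.

76.68


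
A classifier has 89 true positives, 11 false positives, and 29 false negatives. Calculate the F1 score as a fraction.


Precision = 89/100 = 89/100. Recall = 89/118 = 89/118. F1 = 2*P*R/(P+R) = 89/109.

89/109


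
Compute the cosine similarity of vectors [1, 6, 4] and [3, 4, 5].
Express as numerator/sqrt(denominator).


dot = 47. |a|^2 = 53, |b|^2 = 50. cos = 47/sqrt(2650).

47/sqrt(2650)


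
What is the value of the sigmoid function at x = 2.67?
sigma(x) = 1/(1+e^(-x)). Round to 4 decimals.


sigma(2.67) = 1/(1+e^(-2.67)) = 1/(1+0.069252) = 1/1.069252 = 0.9352.

0.9352


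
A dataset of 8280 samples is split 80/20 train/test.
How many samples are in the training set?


Test set = 8280 * 20% = 1656. Training set = 8280 - 1656 = 6624.

6624


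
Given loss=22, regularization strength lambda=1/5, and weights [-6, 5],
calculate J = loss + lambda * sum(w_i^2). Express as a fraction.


L2 sq norm = sum(w^2) = 61. J = 22 + 1/5 * 61 = 171/5.

171/5


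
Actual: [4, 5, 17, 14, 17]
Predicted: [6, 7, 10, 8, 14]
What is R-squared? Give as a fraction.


Mean(y) = 57/5. SS_res = 102. SS_tot = 826/5. R^2 = 1 - 102/(826/5) = 158/413.

158/413


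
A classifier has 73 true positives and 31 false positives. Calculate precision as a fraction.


Precision = TP / (TP + FP) = 73 / 104 = 73/104.

73/104


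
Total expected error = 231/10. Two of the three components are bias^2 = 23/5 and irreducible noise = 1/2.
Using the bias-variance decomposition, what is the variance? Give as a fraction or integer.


Total error = bias^2 + variance + irreducible noise. So variance = 231/10 - 23/5 - 1/2 = 18.

18


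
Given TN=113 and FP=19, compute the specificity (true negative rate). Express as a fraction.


Specificity = TN / (TN + FP) = 113 / 132 = 113/132.

113/132


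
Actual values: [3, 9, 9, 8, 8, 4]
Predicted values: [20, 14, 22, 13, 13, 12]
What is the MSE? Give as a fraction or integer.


MSE = (1/6) * ((3-20)^2=289 + (9-14)^2=25 + (9-22)^2=169 + (8-13)^2=25 + (8-13)^2=25 + (4-12)^2=64). Sum = 597. MSE = 199/2.

199/2


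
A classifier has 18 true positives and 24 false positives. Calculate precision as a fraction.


Precision = TP / (TP + FP) = 18 / 42 = 3/7.

3/7


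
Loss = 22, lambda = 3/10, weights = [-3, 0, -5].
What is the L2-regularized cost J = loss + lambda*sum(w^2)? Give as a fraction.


L2 sq norm = sum(w^2) = 34. J = 22 + 3/10 * 34 = 161/5.

161/5


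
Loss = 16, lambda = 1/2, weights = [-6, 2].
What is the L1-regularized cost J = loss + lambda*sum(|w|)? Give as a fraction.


L1 norm = sum(|w|) = 8. J = 16 + 1/2 * 8 = 20.

20


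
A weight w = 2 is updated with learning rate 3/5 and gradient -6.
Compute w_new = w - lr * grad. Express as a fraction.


w_new = 2 - 3/5 * -6 = 2 - -18/5 = 28/5.

28/5


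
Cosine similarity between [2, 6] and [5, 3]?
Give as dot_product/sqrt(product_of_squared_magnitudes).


dot = 28. |a|^2 = 40, |b|^2 = 34. cos = 28/sqrt(1360).

28/sqrt(1360)


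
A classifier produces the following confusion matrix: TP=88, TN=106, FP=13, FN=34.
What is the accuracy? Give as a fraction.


Accuracy = (TP + TN) / (TP + TN + FP + FN) = (88 + 106) / 241 = 194/241.

194/241


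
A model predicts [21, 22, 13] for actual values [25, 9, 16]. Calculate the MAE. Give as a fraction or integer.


MAE = (1/3) * (|25-21|=4 + |9-22|=13 + |16-13|=3). Sum = 20. MAE = 20/3.

20/3


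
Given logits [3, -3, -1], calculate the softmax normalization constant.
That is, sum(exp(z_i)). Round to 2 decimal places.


Denom = e^3=20.0855 + e^-3=0.0498 + e^-1=0.3679. Sum = 20.5032, which rounds to 20.50.

20.50


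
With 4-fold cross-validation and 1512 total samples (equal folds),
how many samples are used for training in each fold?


Each validation fold has 1512/4 = 378 samples. Training set = 1512 - 378 = 1134.

1134


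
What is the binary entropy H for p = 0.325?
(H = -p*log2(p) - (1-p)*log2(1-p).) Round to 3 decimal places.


H = -0.325*log2(0.325) - 0.675*log2(0.675) = 0.910.

0.910


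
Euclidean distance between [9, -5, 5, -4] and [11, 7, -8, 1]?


d = sqrt(sum of squared differences). (9-11)^2=4, (-5-7)^2=144, (5--8)^2=169, (-4-1)^2=25. Sum = 342.

sqrt(342)


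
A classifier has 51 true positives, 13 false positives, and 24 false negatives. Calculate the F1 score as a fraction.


Precision = 51/64 = 51/64. Recall = 51/75 = 17/25. F1 = 2*P*R/(P+R) = 102/139.

102/139


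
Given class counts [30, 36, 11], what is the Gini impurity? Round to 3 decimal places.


Total = 77. Proportions: 30/77, 36/77, 11/77. sum(p_i^2) = 0.3908. Gini = 1 - 0.3908 = 0.6092, which rounds to 0.609.

0.609


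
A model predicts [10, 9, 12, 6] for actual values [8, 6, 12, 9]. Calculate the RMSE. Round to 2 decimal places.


MSE = 5.5000. RMSE = sqrt(5.5000) = 2.35.

2.35


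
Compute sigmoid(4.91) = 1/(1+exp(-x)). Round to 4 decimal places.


sigma(4.91) = 1/(1+e^(-4.91)) = 1/(1+0.007372) = 1/1.007372 = 0.9927.

0.9927


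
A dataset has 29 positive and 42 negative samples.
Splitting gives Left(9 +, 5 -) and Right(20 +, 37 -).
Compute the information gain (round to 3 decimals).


H(parent) = 0.9757. H(left) = 0.9403, H(right) = 0.9348. Weighted = (14/71)*0.9403 + (57/71)*0.9348 = 0.9359. IG = 0.9757 - 0.9359 = 0.0398, which rounds to 0.040.

0.040


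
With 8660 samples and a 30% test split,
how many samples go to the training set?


Test set = 8660 * 30% = 2598. Training set = 8660 - 2598 = 6062.

6062


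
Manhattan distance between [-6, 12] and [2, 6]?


d = sum of absolute differences: |-6-2|=8 + |12-6|=6 = 14.

14


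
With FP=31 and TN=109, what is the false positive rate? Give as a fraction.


FPR = FP / (FP + TN) = 31 / 140 = 31/140.

31/140


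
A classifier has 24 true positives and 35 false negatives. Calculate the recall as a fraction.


Recall = TP / (TP + FN) = 24 / 59 = 24/59.

24/59


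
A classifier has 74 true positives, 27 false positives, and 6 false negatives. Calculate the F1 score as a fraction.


Precision = 74/101 = 74/101. Recall = 74/80 = 37/40. F1 = 2*P*R/(P+R) = 148/181.

148/181


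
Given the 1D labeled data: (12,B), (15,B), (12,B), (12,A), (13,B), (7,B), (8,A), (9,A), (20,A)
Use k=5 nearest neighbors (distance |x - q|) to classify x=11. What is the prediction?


Distances: |12-11|=1, |15-11|=4, |12-11|=1, |12-11|=1, |13-11|=2, |7-11|=4, |8-11|=3, |9-11|=2, |20-11|=9. 5 nearest: (12,A), (12,B), (12,B), (9,A), (13,B). Counts: {'A': 2, 'B': 3}. Majority class: B.

B


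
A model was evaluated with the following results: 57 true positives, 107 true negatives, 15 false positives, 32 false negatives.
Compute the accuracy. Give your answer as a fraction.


Accuracy = (TP + TN) / (TP + TN + FP + FN) = (57 + 107) / 211 = 164/211.

164/211


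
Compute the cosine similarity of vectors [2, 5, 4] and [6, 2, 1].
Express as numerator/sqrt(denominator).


dot = 26. |a|^2 = 45, |b|^2 = 41. cos = 26/sqrt(1845).

26/sqrt(1845)


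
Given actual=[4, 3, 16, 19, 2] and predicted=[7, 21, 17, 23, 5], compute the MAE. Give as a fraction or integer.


MAE = (1/5) * (|4-7|=3 + |3-21|=18 + |16-17|=1 + |19-23|=4 + |2-5|=3). Sum = 29. MAE = 29/5.

29/5


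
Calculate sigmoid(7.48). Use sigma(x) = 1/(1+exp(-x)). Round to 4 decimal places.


sigma(7.48) = 1/(1+e^(-7.48)) = 1/(1+0.000564) = 1/1.000564 = 0.9994.

0.9994


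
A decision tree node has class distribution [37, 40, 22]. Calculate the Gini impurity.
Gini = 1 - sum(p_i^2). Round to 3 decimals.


Total = 99. Proportions: 37/99, 40/99, 22/99. sum(p_i^2) = 0.3523. Gini = 1 - 0.3523 = 0.6477, which rounds to 0.648.

0.648


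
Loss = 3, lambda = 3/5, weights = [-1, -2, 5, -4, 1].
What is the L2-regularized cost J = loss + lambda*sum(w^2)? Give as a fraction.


L2 sq norm = sum(w^2) = 47. J = 3 + 3/5 * 47 = 156/5.

156/5


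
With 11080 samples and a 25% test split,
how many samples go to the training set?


Test set = 11080 * 25% = 2770. Training set = 11080 - 2770 = 8310.

8310


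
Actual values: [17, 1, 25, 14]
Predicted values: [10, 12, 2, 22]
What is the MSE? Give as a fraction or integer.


MSE = (1/4) * ((17-10)^2=49 + (1-12)^2=121 + (25-2)^2=529 + (14-22)^2=64). Sum = 763. MSE = 763/4.

763/4


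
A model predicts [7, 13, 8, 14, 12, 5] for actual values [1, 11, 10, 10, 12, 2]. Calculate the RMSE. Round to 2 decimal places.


MSE = 11.5000. RMSE = sqrt(11.5000) = 3.39.

3.39


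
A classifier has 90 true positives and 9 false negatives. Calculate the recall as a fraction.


Recall = TP / (TP + FN) = 90 / 99 = 10/11.

10/11


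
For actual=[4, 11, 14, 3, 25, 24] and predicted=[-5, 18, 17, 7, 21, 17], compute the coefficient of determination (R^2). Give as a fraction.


Mean(y) = 27/2. SS_res = 220. SS_tot = 899/2. R^2 = 1 - 220/(899/2) = 459/899.

459/899


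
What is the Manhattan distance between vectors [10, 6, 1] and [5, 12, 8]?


d = sum of absolute differences: |10-5|=5 + |6-12|=6 + |1-8|=7 = 18.

18


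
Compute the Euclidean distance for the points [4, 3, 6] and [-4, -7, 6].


d = sqrt(sum of squared differences). (4--4)^2=64, (3--7)^2=100, (6-6)^2=0. Sum = 164.

sqrt(164)


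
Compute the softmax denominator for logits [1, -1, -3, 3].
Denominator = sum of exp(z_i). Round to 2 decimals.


Denom = e^1=2.7183 + e^-1=0.3679 + e^-3=0.0498 + e^3=20.0855. Sum = 23.2215, which rounds to 23.22.

23.22


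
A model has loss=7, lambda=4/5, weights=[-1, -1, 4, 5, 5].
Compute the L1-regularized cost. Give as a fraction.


L1 norm = sum(|w|) = 16. J = 7 + 4/5 * 16 = 99/5.

99/5


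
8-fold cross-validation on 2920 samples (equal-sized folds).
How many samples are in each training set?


Each validation fold has 2920/8 = 365 samples. Training set = 2920 - 365 = 2555.

2555


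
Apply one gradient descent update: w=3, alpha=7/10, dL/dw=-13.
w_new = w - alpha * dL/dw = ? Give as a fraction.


w_new = 3 - 7/10 * -13 = 3 - -91/10 = 121/10.

121/10


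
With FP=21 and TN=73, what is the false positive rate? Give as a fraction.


FPR = FP / (FP + TN) = 21 / 94 = 21/94.

21/94


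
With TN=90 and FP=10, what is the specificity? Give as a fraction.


Specificity = TN / (TN + FP) = 90 / 100 = 9/10.

9/10


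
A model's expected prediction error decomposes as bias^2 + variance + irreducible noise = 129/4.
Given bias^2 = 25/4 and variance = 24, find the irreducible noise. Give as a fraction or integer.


Total error = bias^2 + variance + irreducible noise. So irreducible noise = 129/4 - 25/4 - 24 = 2.

2


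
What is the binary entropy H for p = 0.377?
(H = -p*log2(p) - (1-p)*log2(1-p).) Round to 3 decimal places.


H = -0.377*log2(0.377) - 0.623*log2(0.623) = 0.956.

0.956


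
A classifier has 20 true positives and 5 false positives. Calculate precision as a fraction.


Precision = TP / (TP + FP) = 20 / 25 = 4/5.

4/5


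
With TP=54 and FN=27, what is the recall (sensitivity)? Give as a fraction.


Recall = TP / (TP + FN) = 54 / 81 = 2/3.

2/3


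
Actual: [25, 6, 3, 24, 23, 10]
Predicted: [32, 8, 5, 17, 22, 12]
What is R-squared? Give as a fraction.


Mean(y) = 91/6. SS_res = 111. SS_tot = 2969/6. R^2 = 1 - 111/(2969/6) = 2303/2969.

2303/2969


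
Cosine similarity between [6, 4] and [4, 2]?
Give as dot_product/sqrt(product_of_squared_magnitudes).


dot = 32. |a|^2 = 52, |b|^2 = 20. cos = 32/sqrt(1040).

32/sqrt(1040)


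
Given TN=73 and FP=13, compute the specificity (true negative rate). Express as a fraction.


Specificity = TN / (TN + FP) = 73 / 86 = 73/86.

73/86


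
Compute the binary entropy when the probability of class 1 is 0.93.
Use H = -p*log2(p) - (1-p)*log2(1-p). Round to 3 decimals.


H = -0.93*log2(0.93) - 0.07*log2(0.07) = 0.366.

0.366


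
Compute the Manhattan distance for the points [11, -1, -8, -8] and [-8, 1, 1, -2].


d = sum of absolute differences: |11--8|=19 + |-1-1|=2 + |-8-1|=9 + |-8--2|=6 = 36.

36


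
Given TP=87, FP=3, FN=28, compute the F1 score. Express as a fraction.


Precision = 87/90 = 29/30. Recall = 87/115 = 87/115. F1 = 2*P*R/(P+R) = 174/205.

174/205


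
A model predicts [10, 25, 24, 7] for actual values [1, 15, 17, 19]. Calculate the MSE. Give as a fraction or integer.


MSE = (1/4) * ((1-10)^2=81 + (15-25)^2=100 + (17-24)^2=49 + (19-7)^2=144). Sum = 374. MSE = 187/2.

187/2


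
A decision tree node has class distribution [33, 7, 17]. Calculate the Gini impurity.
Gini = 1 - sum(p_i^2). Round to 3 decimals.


Total = 57. Proportions: 33/57, 7/57, 17/57. sum(p_i^2) = 0.4392. Gini = 1 - 0.4392 = 0.5608, which rounds to 0.561.

0.561


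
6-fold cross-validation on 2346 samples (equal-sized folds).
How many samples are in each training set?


Each validation fold has 2346/6 = 391 samples. Training set = 2346 - 391 = 1955.

1955


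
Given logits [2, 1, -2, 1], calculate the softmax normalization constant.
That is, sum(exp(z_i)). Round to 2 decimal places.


Denom = e^2=7.3891 + e^1=2.7183 + e^-2=0.1353 + e^1=2.7183. Sum = 12.9610, which rounds to 12.96.

12.96


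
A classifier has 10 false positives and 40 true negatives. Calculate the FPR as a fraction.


FPR = FP / (FP + TN) = 10 / 50 = 1/5.

1/5


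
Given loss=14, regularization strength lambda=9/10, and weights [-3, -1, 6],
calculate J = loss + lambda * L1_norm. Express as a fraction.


L1 norm = sum(|w|) = 10. J = 14 + 9/10 * 10 = 23.

23


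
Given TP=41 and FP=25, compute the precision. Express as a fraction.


Precision = TP / (TP + FP) = 41 / 66 = 41/66.

41/66


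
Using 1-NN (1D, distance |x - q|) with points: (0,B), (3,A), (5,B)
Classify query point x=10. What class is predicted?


Distances: |0-10|=10, |3-10|=7, |5-10|=5. 1 nearest: (5,B). Counts: {'B': 1}. Majority class: B.

B


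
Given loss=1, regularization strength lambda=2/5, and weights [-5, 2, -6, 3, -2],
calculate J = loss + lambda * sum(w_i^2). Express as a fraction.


L2 sq norm = sum(w^2) = 78. J = 1 + 2/5 * 78 = 161/5.

161/5


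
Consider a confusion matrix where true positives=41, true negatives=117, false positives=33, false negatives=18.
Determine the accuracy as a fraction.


Accuracy = (TP + TN) / (TP + TN + FP + FN) = (41 + 117) / 209 = 158/209.

158/209


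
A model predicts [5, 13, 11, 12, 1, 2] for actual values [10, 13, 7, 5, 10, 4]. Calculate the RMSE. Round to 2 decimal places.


MSE = 29.1667. RMSE = sqrt(29.1667) = 5.40.

5.40


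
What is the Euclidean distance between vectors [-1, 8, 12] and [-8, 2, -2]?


d = sqrt(sum of squared differences). (-1--8)^2=49, (8-2)^2=36, (12--2)^2=196. Sum = 281.

sqrt(281)


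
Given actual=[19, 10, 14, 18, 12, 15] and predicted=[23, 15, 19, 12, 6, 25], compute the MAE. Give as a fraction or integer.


MAE = (1/6) * (|19-23|=4 + |10-15|=5 + |14-19|=5 + |18-12|=6 + |12-6|=6 + |15-25|=10). Sum = 36. MAE = 6.

6


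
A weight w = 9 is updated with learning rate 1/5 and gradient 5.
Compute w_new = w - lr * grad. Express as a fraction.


w_new = 9 - 1/5 * 5 = 9 - 1 = 8.

8


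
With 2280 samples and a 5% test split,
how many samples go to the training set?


Test set = 2280 * 5% = 114. Training set = 2280 - 114 = 2166.

2166


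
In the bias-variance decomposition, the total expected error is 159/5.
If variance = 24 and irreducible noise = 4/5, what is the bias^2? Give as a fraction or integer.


Total error = bias^2 + variance + irreducible noise. So bias^2 = 159/5 - 24 - 4/5 = 7.

7


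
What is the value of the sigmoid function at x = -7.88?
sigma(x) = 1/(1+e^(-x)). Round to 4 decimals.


sigma(-7.88) = 1/(1+e^(7.88)) = 1/(1+2643.872560) = 1/2644.872560 = 0.0004.

0.0004


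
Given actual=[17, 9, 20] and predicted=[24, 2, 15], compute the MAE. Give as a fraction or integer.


MAE = (1/3) * (|17-24|=7 + |9-2|=7 + |20-15|=5). Sum = 19. MAE = 19/3.

19/3


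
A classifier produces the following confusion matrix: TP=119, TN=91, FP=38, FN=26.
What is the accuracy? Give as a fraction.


Accuracy = (TP + TN) / (TP + TN + FP + FN) = (119 + 91) / 274 = 105/137.

105/137


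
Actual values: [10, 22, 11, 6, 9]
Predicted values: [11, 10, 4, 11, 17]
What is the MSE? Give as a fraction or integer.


MSE = (1/5) * ((10-11)^2=1 + (22-10)^2=144 + (11-4)^2=49 + (6-11)^2=25 + (9-17)^2=64). Sum = 283. MSE = 283/5.

283/5


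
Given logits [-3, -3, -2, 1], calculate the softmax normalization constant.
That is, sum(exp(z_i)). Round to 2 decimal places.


Denom = e^-3=0.0498 + e^-3=0.0498 + e^-2=0.1353 + e^1=2.7183. Sum = 2.9532, which rounds to 2.95.

2.95


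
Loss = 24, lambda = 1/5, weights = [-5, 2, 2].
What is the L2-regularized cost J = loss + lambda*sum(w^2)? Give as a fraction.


L2 sq norm = sum(w^2) = 33. J = 24 + 1/5 * 33 = 153/5.

153/5


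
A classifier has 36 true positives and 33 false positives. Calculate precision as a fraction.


Precision = TP / (TP + FP) = 36 / 69 = 12/23.

12/23


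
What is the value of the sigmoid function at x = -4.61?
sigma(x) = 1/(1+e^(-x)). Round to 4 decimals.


sigma(-4.61) = 1/(1+e^(4.61)) = 1/(1+100.484150) = 1/101.484150 = 0.0099.

0.0099


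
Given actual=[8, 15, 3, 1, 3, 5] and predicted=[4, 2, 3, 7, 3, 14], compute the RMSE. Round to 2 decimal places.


MSE = 50.3333. RMSE = sqrt(50.3333) = 7.09.

7.09


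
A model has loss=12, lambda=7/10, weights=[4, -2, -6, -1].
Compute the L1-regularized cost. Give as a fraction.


L1 norm = sum(|w|) = 13. J = 12 + 7/10 * 13 = 211/10.

211/10


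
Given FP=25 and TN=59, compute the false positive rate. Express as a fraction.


FPR = FP / (FP + TN) = 25 / 84 = 25/84.

25/84


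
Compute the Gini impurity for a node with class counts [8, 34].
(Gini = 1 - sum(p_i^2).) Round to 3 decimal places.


Total = 42. Proportions: 8/42, 34/42. sum(p_i^2) = 0.6916. Gini = 1 - 0.6916 = 0.3084, which rounds to 0.308.

0.308


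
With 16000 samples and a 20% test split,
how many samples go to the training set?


Test set = 16000 * 20% = 3200. Training set = 16000 - 3200 = 12800.

12800


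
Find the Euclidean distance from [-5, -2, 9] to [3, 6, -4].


d = sqrt(sum of squared differences). (-5-3)^2=64, (-2-6)^2=64, (9--4)^2=169. Sum = 297.

sqrt(297)


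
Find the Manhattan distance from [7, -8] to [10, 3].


d = sum of absolute differences: |7-10|=3 + |-8-3|=11 = 14.

14


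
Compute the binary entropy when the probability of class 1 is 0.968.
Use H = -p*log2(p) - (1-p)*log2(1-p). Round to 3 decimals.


H = -0.968*log2(0.968) - 0.032*log2(0.032) = 0.204.

0.204


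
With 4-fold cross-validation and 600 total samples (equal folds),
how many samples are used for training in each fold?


Each validation fold has 600/4 = 150 samples. Training set = 600 - 150 = 450.

450


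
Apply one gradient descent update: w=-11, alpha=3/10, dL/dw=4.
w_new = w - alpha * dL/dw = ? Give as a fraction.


w_new = -11 - 3/10 * 4 = -11 - 6/5 = -61/5.

-61/5


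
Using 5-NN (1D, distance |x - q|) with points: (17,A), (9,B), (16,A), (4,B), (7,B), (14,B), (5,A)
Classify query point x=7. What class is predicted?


Distances: |17-7|=10, |9-7|=2, |16-7|=9, |4-7|=3, |7-7|=0, |14-7|=7, |5-7|=2. 5 nearest: (7,B), (5,A), (9,B), (4,B), (14,B). Counts: {'B': 4, 'A': 1}. Majority class: B.

B


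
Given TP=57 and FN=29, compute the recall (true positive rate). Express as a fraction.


Recall = TP / (TP + FN) = 57 / 86 = 57/86.

57/86


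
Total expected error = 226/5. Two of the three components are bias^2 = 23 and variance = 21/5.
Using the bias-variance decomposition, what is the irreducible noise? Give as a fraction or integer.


Total error = bias^2 + variance + irreducible noise. So irreducible noise = 226/5 - 23 - 21/5 = 18.

18


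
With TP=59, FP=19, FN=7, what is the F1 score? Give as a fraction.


Precision = 59/78 = 59/78. Recall = 59/66 = 59/66. F1 = 2*P*R/(P+R) = 59/72.

59/72


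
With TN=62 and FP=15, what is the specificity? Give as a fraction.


Specificity = TN / (TN + FP) = 62 / 77 = 62/77.

62/77


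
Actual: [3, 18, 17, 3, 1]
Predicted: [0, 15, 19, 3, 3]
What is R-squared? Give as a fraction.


Mean(y) = 42/5. SS_res = 26. SS_tot = 1396/5. R^2 = 1 - 26/(1396/5) = 633/698.

633/698


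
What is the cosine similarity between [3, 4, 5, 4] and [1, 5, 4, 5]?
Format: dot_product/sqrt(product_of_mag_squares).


dot = 63. |a|^2 = 66, |b|^2 = 67. cos = 63/sqrt(4422).

63/sqrt(4422)


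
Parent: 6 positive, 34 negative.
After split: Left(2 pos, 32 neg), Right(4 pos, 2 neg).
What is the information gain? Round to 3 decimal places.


H(parent) = 0.6098. H(left) = 0.3228, H(right) = 0.9183. Weighted = (34/40)*0.3228 + (6/40)*0.9183 = 0.4121. IG = 0.6098 - 0.4121 = 0.1977, which rounds to 0.198.

0.198


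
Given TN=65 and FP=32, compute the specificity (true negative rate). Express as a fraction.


Specificity = TN / (TN + FP) = 65 / 97 = 65/97.

65/97


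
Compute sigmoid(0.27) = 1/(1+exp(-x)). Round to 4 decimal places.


sigma(0.27) = 1/(1+e^(-0.27)) = 1/(1+0.763379) = 1/1.763379 = 0.5671.

0.5671


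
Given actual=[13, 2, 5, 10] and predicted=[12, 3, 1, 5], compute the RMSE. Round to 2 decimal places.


MSE = 10.7500. RMSE = sqrt(10.7500) = 3.28.

3.28


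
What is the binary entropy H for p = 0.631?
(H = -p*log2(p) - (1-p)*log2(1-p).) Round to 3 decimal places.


H = -0.631*log2(0.631) - 0.369*log2(0.369) = 0.950.

0.950


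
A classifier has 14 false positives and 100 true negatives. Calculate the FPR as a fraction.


FPR = FP / (FP + TN) = 14 / 114 = 7/57.

7/57


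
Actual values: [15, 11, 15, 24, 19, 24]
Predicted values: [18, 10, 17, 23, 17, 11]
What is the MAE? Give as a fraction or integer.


MAE = (1/6) * (|15-18|=3 + |11-10|=1 + |15-17|=2 + |24-23|=1 + |19-17|=2 + |24-11|=13). Sum = 22. MAE = 11/3.

11/3


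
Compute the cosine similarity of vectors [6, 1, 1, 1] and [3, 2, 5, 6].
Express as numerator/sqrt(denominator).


dot = 31. |a|^2 = 39, |b|^2 = 74. cos = 31/sqrt(2886).

31/sqrt(2886)


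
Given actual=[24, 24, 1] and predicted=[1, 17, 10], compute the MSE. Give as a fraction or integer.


MSE = (1/3) * ((24-1)^2=529 + (24-17)^2=49 + (1-10)^2=81). Sum = 659. MSE = 659/3.

659/3


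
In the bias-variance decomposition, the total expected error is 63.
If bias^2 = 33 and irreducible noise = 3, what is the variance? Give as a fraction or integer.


Total error = bias^2 + variance + irreducible noise. So variance = 63 - 33 - 3 = 27.

27


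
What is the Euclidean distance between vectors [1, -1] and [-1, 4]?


d = sqrt(sum of squared differences). (1--1)^2=4, (-1-4)^2=25. Sum = 29.

sqrt(29)


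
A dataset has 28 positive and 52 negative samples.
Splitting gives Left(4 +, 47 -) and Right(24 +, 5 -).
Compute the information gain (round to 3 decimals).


H(parent) = 0.9341. H(left) = 0.3966, H(right) = 0.6632. Weighted = (51/80)*0.3966 + (29/80)*0.6632 = 0.4932. IG = 0.9341 - 0.4932 = 0.4409, which rounds to 0.441.

0.441


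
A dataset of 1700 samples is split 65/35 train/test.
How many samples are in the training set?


Test set = 1700 * 35% = 595. Training set = 1700 - 595 = 1105.

1105


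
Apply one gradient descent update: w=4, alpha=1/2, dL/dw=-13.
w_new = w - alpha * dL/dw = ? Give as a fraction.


w_new = 4 - 1/2 * -13 = 4 - -13/2 = 21/2.

21/2


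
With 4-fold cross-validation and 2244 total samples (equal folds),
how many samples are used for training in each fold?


Each validation fold has 2244/4 = 561 samples. Training set = 2244 - 561 = 1683.

1683


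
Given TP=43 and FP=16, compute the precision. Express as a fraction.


Precision = TP / (TP + FP) = 43 / 59 = 43/59.

43/59


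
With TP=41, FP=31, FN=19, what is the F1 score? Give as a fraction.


Precision = 41/72 = 41/72. Recall = 41/60 = 41/60. F1 = 2*P*R/(P+R) = 41/66.

41/66


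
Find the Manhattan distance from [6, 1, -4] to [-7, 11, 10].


d = sum of absolute differences: |6--7|=13 + |1-11|=10 + |-4-10|=14 = 37.

37


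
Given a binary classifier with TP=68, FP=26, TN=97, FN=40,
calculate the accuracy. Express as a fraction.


Accuracy = (TP + TN) / (TP + TN + FP + FN) = (68 + 97) / 231 = 5/7.

5/7


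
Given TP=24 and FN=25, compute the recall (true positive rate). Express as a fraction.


Recall = TP / (TP + FN) = 24 / 49 = 24/49.

24/49


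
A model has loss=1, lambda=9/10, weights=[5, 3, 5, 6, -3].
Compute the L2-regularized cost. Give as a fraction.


L2 sq norm = sum(w^2) = 104. J = 1 + 9/10 * 104 = 473/5.

473/5


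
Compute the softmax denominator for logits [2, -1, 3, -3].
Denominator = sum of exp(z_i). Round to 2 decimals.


Denom = e^2=7.3891 + e^-1=0.3679 + e^3=20.0855 + e^-3=0.0498. Sum = 27.8923, which rounds to 27.89.

27.89


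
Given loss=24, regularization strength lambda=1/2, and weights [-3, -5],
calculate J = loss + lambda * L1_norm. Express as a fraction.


L1 norm = sum(|w|) = 8. J = 24 + 1/2 * 8 = 28.

28


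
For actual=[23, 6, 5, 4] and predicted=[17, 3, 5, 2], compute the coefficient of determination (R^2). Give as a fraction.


Mean(y) = 19/2. SS_res = 49. SS_tot = 245. R^2 = 1 - 49/(245) = 4/5.

4/5


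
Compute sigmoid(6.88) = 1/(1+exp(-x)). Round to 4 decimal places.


sigma(6.88) = 1/(1+e^(-6.88)) = 1/(1+0.001028) = 1/1.001028 = 0.9990.

0.9990


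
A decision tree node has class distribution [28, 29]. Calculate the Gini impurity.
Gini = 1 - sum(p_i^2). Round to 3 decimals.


Total = 57. Proportions: 28/57, 29/57. sum(p_i^2) = 0.5002. Gini = 1 - 0.5002 = 0.4998, which rounds to 0.500.

0.500


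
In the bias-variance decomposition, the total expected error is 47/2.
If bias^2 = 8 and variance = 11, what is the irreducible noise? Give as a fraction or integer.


Total error = bias^2 + variance + irreducible noise. So irreducible noise = 47/2 - 8 - 11 = 9/2.

9/2


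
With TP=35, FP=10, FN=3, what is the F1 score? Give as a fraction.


Precision = 35/45 = 7/9. Recall = 35/38 = 35/38. F1 = 2*P*R/(P+R) = 70/83.

70/83


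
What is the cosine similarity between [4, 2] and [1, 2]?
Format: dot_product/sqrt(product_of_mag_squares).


dot = 8. |a|^2 = 20, |b|^2 = 5. cos = 8/sqrt(100).

8/sqrt(100)


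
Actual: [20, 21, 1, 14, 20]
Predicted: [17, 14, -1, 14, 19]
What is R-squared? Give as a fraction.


Mean(y) = 76/5. SS_res = 63. SS_tot = 1414/5. R^2 = 1 - 63/(1414/5) = 157/202.

157/202


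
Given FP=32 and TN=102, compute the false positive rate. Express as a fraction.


FPR = FP / (FP + TN) = 32 / 134 = 16/67.

16/67


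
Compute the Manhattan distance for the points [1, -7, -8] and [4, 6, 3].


d = sum of absolute differences: |1-4|=3 + |-7-6|=13 + |-8-3|=11 = 27.

27


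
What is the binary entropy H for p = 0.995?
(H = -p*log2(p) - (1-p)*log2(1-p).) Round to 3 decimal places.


H = -0.995*log2(0.995) - 0.005*log2(0.005) = 0.045.

0.045


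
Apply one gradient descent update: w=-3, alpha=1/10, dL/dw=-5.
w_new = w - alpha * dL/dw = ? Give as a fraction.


w_new = -3 - 1/10 * -5 = -3 - -1/2 = -5/2.

-5/2


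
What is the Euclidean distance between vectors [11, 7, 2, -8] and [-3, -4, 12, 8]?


d = sqrt(sum of squared differences). (11--3)^2=196, (7--4)^2=121, (2-12)^2=100, (-8-8)^2=256. Sum = 673.

sqrt(673)


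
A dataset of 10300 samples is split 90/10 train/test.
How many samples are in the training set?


Test set = 10300 * 10% = 1030. Training set = 10300 - 1030 = 9270.

9270


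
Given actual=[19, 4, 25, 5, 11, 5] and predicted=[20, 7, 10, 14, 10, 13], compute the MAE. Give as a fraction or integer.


MAE = (1/6) * (|19-20|=1 + |4-7|=3 + |25-10|=15 + |5-14|=9 + |11-10|=1 + |5-13|=8). Sum = 37. MAE = 37/6.

37/6


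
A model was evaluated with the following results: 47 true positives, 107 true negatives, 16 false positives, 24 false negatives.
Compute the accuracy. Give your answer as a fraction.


Accuracy = (TP + TN) / (TP + TN + FP + FN) = (47 + 107) / 194 = 77/97.

77/97


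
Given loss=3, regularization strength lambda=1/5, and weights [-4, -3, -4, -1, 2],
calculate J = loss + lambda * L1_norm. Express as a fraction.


L1 norm = sum(|w|) = 14. J = 3 + 1/5 * 14 = 29/5.

29/5


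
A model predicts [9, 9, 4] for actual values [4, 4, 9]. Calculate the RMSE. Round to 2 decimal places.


MSE = 25.0000. RMSE = sqrt(25.0000) = 5.00.

5.00


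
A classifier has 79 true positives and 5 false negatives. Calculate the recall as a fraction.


Recall = TP / (TP + FN) = 79 / 84 = 79/84.

79/84


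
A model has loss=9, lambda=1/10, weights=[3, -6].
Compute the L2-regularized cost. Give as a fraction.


L2 sq norm = sum(w^2) = 45. J = 9 + 1/10 * 45 = 27/2.

27/2


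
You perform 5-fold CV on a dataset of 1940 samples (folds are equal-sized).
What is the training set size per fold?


Each validation fold has 1940/5 = 388 samples. Training set = 1940 - 388 = 1552.

1552


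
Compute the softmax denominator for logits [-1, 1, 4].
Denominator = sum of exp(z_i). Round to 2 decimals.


Denom = e^-1=0.3679 + e^1=2.7183 + e^4=54.5982. Sum = 57.6844, which rounds to 57.68.

57.68


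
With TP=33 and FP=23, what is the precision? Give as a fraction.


Precision = TP / (TP + FP) = 33 / 56 = 33/56.

33/56


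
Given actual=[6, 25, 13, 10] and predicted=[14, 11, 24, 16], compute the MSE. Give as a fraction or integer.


MSE = (1/4) * ((6-14)^2=64 + (25-11)^2=196 + (13-24)^2=121 + (10-16)^2=36). Sum = 417. MSE = 417/4.

417/4


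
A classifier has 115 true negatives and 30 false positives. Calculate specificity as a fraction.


Specificity = TN / (TN + FP) = 115 / 145 = 23/29.

23/29


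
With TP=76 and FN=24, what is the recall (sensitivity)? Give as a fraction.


Recall = TP / (TP + FN) = 76 / 100 = 19/25.

19/25


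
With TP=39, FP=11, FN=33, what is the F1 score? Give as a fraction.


Precision = 39/50 = 39/50. Recall = 39/72 = 13/24. F1 = 2*P*R/(P+R) = 39/61.

39/61


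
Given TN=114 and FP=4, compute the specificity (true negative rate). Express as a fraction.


Specificity = TN / (TN + FP) = 114 / 118 = 57/59.

57/59


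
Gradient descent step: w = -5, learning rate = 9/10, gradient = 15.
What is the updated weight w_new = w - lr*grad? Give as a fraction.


w_new = -5 - 9/10 * 15 = -5 - 27/2 = -37/2.

-37/2


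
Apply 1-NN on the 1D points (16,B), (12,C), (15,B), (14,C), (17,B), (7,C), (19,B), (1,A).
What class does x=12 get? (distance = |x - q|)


Distances: |16-12|=4, |12-12|=0, |15-12|=3, |14-12|=2, |17-12|=5, |7-12|=5, |19-12|=7, |1-12|=11. 1 nearest: (12,C). Counts: {'C': 1}. Majority class: C.

C


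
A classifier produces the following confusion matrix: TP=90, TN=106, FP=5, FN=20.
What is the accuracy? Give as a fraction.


Accuracy = (TP + TN) / (TP + TN + FP + FN) = (90 + 106) / 221 = 196/221.

196/221


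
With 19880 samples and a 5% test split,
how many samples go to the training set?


Test set = 19880 * 5% = 994. Training set = 19880 - 994 = 18886.

18886


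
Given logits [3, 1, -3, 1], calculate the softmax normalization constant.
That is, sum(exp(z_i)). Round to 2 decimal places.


Denom = e^3=20.0855 + e^1=2.7183 + e^-3=0.0498 + e^1=2.7183. Sum = 25.5719, which rounds to 25.57.

25.57


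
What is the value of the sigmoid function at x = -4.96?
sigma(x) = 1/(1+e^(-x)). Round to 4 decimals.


sigma(-4.96) = 1/(1+e^(4.96)) = 1/(1+142.593796) = 1/143.593796 = 0.0070.

0.0070


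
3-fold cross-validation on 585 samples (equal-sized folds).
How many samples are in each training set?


Each validation fold has 585/3 = 195 samples. Training set = 585 - 195 = 390.

390


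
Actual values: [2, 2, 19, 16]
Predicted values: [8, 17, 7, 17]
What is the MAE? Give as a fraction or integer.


MAE = (1/4) * (|2-8|=6 + |2-17|=15 + |19-7|=12 + |16-17|=1). Sum = 34. MAE = 17/2.

17/2


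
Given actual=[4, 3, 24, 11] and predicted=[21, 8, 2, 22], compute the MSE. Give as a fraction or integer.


MSE = (1/4) * ((4-21)^2=289 + (3-8)^2=25 + (24-2)^2=484 + (11-22)^2=121). Sum = 919. MSE = 919/4.

919/4


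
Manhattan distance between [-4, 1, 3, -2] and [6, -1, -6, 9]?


d = sum of absolute differences: |-4-6|=10 + |1--1|=2 + |3--6|=9 + |-2-9|=11 = 32.

32


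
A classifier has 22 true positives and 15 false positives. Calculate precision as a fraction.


Precision = TP / (TP + FP) = 22 / 37 = 22/37.

22/37


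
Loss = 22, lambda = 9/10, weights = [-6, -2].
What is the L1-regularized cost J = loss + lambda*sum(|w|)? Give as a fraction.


L1 norm = sum(|w|) = 8. J = 22 + 9/10 * 8 = 146/5.

146/5


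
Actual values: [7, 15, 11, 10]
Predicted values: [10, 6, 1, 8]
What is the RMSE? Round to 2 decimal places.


MSE = 48.5000. RMSE = sqrt(48.5000) = 6.96.

6.96


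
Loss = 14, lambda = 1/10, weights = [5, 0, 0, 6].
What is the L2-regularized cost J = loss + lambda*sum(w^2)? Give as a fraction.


L2 sq norm = sum(w^2) = 61. J = 14 + 1/10 * 61 = 201/10.

201/10


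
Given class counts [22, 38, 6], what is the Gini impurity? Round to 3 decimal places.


Total = 66. Proportions: 22/66, 38/66, 6/66. sum(p_i^2) = 0.4509. Gini = 1 - 0.4509 = 0.5491, which rounds to 0.549.

0.549


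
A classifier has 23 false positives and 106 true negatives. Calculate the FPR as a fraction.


FPR = FP / (FP + TN) = 23 / 129 = 23/129.

23/129


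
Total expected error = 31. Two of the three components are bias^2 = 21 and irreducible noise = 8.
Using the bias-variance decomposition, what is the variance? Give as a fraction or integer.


Total error = bias^2 + variance + irreducible noise. So variance = 31 - 21 - 8 = 2.

2


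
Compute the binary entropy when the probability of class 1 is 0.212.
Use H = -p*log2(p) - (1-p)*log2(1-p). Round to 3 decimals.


H = -0.212*log2(0.212) - 0.788*log2(0.788) = 0.745.

0.745


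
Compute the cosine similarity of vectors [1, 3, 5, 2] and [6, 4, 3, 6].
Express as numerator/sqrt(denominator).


dot = 45. |a|^2 = 39, |b|^2 = 97. cos = 45/sqrt(3783).

45/sqrt(3783)


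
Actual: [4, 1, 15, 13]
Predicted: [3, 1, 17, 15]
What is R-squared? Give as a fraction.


Mean(y) = 33/4. SS_res = 9. SS_tot = 555/4. R^2 = 1 - 9/(555/4) = 173/185.

173/185


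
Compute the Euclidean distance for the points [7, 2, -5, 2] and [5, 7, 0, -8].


d = sqrt(sum of squared differences). (7-5)^2=4, (2-7)^2=25, (-5-0)^2=25, (2--8)^2=100. Sum = 154.

sqrt(154)


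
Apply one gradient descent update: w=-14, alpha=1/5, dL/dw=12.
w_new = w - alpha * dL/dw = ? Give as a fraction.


w_new = -14 - 1/5 * 12 = -14 - 12/5 = -82/5.

-82/5


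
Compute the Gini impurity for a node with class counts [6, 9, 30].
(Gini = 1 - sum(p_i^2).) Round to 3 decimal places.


Total = 45. Proportions: 6/45, 9/45, 30/45. sum(p_i^2) = 0.5022. Gini = 1 - 0.5022 = 0.4978, which rounds to 0.498.

0.498


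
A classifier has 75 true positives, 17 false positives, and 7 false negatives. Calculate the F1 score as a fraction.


Precision = 75/92 = 75/92. Recall = 75/82 = 75/82. F1 = 2*P*R/(P+R) = 25/29.

25/29


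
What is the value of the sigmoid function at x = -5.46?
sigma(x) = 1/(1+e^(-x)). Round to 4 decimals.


sigma(-5.46) = 1/(1+e^(5.46)) = 1/(1+235.097424) = 1/236.097424 = 0.0042.

0.0042


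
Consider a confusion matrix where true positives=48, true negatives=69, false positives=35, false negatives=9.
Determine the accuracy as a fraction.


Accuracy = (TP + TN) / (TP + TN + FP + FN) = (48 + 69) / 161 = 117/161.

117/161


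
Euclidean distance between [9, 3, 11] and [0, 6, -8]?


d = sqrt(sum of squared differences). (9-0)^2=81, (3-6)^2=9, (11--8)^2=361. Sum = 451.

sqrt(451)


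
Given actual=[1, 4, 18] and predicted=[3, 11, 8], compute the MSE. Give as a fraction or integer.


MSE = (1/3) * ((1-3)^2=4 + (4-11)^2=49 + (18-8)^2=100). Sum = 153. MSE = 51.

51


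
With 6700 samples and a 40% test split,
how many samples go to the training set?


Test set = 6700 * 40% = 2680. Training set = 6700 - 2680 = 4020.

4020
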